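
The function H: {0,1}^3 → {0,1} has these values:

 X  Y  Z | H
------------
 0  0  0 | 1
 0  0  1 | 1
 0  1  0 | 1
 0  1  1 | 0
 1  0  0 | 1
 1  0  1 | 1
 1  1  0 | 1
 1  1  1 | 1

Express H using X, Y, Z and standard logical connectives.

H(X, Y, Z) = ¬((¬X ∧ Y) ∧ Z)

H is 0 on exactly one input, (0,1,1), whose minterm is ¬X·Y·Z. So H is the negation of that single conjunction.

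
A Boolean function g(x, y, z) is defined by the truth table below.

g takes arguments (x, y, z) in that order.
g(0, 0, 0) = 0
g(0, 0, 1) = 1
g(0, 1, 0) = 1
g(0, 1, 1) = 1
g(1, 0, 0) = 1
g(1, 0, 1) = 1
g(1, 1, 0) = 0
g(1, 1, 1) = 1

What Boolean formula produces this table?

The 0-rows are (0,0,0), (1,1,0). Take each as a conjunction (¬x·¬y·¬z, x·y·¬z), form their disjunction, and complement — that gives a formula that is 1 everywhere g is.

g(x, y, z) = (((x' · y') · z') + ((x · y) · z'))'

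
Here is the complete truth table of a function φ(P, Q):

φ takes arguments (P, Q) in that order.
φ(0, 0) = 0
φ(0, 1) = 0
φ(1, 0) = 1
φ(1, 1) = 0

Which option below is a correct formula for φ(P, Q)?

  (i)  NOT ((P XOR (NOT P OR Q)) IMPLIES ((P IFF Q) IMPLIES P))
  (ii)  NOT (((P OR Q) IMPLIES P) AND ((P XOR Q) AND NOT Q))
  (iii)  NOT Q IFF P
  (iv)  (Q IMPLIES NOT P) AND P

(i): at (0,0) it gives 1, but φ = 0 — eliminated.
(ii): at (0,0) it gives 1, but φ = 0 — eliminated.
(iii): at (0,1) it gives 1, but φ = 0 — eliminated.
Only (iv) survives; checking it on all 4 rows confirms it matches φ.

iv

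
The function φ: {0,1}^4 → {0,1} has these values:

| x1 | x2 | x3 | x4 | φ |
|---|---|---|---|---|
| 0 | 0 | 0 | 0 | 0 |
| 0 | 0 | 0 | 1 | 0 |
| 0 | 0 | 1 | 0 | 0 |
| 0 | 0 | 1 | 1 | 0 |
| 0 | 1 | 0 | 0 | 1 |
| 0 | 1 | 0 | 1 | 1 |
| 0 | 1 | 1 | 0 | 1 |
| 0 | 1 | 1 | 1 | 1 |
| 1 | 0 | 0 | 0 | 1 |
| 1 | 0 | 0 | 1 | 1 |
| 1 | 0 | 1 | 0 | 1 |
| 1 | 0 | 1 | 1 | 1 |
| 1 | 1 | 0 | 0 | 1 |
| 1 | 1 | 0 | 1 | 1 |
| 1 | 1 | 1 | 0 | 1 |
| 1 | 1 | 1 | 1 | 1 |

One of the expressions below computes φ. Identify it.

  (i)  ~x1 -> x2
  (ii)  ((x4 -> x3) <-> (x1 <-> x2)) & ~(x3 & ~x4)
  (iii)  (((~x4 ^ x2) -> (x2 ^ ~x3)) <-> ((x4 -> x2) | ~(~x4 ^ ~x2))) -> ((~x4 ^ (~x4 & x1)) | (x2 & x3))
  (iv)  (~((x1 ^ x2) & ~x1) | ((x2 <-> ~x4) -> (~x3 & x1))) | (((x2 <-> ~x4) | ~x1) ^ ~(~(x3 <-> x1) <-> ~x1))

i

(ii) fails at (0,0,0,0): the formula yields 1, φ is 0.
(iii) fails at (0,0,0,0): the formula yields 1, φ is 0.
(iv) fails at (0,0,0,0): the formula yields 1, φ is 0.
That leaves (i). Evaluating it on every row reproduces the table of φ exactly.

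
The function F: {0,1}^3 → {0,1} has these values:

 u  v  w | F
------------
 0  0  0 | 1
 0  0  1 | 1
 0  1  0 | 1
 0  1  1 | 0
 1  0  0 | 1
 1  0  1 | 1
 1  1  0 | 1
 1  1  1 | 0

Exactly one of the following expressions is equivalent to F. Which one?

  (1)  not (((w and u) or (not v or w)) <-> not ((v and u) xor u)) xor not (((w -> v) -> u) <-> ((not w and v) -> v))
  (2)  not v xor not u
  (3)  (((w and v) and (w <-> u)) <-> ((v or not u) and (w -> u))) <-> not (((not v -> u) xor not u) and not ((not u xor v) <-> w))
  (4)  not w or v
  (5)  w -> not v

(1): at (0,0,1) it gives 0, but F = 1 — eliminated.
(2): at (0,0,0) it gives 0, but F = 1 — eliminated.
(3): at (0,1,0) it gives 0, but F = 1 — eliminated.
(4): at (0,0,1) it gives 0, but F = 1 — eliminated.
(5) is the remaining candidate, and it agrees with F on all 8 inputs.

5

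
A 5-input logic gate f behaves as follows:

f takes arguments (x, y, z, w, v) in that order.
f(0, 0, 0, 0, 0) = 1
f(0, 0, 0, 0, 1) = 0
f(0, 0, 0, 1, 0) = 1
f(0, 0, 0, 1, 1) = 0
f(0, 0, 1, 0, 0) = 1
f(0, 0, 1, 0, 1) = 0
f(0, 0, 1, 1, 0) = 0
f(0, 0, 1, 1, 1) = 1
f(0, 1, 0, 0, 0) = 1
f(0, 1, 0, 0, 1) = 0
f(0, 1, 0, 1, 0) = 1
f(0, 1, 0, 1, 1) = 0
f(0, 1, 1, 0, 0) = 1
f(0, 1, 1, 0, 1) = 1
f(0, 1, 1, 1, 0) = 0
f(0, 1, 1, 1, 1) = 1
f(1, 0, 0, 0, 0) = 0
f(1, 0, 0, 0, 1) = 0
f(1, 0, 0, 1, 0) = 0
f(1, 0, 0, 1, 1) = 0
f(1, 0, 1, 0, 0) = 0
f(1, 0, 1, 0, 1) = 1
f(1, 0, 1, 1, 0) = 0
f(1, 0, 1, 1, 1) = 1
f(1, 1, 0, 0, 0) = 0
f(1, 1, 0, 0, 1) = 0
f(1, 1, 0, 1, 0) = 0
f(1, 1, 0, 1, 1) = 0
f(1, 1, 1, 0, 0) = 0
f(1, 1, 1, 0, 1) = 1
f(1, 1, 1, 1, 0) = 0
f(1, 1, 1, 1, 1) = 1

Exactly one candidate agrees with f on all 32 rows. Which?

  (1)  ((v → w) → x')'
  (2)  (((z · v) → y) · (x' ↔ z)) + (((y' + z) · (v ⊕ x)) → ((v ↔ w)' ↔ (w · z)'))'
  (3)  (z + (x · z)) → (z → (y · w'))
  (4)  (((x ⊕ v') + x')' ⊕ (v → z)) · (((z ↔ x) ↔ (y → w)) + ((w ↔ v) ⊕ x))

(1) fails at (0,0,0,0,0): the formula yields 0, f is 1.
(2) fails at (0,0,0,0,0): the formula yields 0, f is 1.
(3) fails at (0,0,0,0,1): the formula yields 1, f is 0.
Only (4) survives; checking it on all 32 rows confirms it matches f.

4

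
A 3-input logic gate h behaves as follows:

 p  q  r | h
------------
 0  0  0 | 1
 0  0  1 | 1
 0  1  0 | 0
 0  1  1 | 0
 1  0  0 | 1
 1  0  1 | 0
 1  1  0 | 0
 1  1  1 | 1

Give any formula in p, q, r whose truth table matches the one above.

h(p, q, r) = ((((¬p ∧ ¬q) ∧ ¬r) ∨ ((¬p ∧ ¬q) ∧ r)) ∨ ((p ∧ ¬q) ∧ ¬r)) ∨ ((p ∧ q) ∧ r)

The 1-rows are (0,0,0), (0,0,1), (1,0,0), (1,1,1). Each contributes one minterm — ¬p·¬q·¬r; ¬p·¬q·r; p·¬q·¬r; p·q·r — and their disjunction is a sum-of-products form of h.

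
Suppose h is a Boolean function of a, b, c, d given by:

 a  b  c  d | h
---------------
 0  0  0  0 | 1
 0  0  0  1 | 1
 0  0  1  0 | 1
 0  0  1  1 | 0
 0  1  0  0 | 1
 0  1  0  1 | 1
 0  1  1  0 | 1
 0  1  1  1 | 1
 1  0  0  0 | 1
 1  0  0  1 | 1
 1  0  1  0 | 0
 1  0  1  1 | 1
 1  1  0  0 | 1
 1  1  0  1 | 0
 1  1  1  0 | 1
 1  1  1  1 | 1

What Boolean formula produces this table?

There are just 3 zero rows: (0,0,1,1), (1,0,1,0), (1,1,0,1). Their minterms are ¬a·¬b·c·d, a·¬b·c·¬d, a·b·¬c·d; the OR of those covers precisely the 0-outputs, and negating it yields h.

h(a, b, c, d) = ~(((((~a & ~b) & c) & d) | (((a & ~b) & c) & ~d)) | (((a & b) & ~c) & d))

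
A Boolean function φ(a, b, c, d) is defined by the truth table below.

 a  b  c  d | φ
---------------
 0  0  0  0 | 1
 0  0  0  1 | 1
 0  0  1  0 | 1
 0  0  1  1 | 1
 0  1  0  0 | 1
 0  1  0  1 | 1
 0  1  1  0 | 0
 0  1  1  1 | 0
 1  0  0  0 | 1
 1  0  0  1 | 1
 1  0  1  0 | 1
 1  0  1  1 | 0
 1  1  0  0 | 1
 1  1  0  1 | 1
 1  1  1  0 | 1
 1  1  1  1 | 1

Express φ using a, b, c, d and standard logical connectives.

The 0-rows are (0,1,1,0), (0,1,1,1), (1,0,1,1). Take each as a conjunction (¬a·b·c·¬d, ¬a·b·c·d, a·¬b·c·d), form their disjunction, and complement — that gives a formula that is 1 everywhere φ is.

φ(a, b, c, d) = not (((((not a and b) and c) and not d) or (((not a and b) and c) and d)) or (((a and not b) and c) and d))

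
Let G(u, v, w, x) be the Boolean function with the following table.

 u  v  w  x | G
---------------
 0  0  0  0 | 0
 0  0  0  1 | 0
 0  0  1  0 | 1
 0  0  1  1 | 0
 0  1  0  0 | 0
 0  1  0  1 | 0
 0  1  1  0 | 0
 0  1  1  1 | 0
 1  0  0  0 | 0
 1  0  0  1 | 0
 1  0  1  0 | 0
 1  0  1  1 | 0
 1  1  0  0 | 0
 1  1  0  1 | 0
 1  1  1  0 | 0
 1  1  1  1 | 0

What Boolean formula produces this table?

G is 1 on exactly one input, (0,0,1,0), whose minterm is ¬u·¬v·w·¬x. So G is just that conjunction.

G(u, v, w, x) = ((NOT u AND NOT v) AND w) AND NOT x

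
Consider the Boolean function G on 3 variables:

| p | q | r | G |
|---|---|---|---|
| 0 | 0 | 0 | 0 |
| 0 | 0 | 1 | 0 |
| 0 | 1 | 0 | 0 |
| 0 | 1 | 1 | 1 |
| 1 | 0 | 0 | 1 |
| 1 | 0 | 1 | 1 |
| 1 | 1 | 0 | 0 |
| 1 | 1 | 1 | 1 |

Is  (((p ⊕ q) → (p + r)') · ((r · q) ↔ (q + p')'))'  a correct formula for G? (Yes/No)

Test each input against both G and the formula:
  p=0, q=0, r=0: formula gives 0, G = 0 ✓
  p=0, q=0, r=1: formula gives 0, G = 0 ✓
  p=0, q=1, r=0: formula gives 0, G = 0 ✓
  p=0, q=1, r=1: formula gives 1, G = 1 ✓
  p=1, q=0, r=0: formula gives 1, G = 1 ✓
  …and likewise for the remaining 3 rows.
Every row agrees, so the formula is equivalent.

Yes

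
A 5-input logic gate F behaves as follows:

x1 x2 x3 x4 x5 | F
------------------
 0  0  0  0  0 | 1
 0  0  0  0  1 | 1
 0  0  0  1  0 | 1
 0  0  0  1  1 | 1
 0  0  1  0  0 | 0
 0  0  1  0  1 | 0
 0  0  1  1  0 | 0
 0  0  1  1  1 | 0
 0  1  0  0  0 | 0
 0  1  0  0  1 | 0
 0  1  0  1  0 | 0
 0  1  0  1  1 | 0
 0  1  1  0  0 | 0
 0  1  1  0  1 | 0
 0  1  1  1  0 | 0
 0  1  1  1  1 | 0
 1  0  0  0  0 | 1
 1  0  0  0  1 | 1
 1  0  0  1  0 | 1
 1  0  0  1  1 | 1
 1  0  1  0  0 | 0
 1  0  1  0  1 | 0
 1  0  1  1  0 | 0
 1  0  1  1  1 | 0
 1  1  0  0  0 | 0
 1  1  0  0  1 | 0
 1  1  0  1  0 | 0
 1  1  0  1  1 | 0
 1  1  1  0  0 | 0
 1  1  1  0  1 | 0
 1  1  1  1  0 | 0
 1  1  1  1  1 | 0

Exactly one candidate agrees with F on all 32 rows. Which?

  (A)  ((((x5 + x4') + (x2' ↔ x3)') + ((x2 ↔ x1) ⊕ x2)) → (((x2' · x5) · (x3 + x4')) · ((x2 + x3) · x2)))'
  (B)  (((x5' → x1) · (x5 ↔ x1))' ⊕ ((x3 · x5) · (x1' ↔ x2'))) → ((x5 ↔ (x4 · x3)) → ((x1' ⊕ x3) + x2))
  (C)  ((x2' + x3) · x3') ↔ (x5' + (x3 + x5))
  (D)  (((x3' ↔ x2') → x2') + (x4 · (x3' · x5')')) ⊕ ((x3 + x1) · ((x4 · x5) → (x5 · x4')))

(A): at (0,0,1,0,0) it gives 1, but F = 0 — eliminated.
(B): at (0,0,1,0,1) it gives 1, but F = 0 — eliminated.
(D): at (0,0,1,1,1) it gives 1, but F = 0 — eliminated.
Only (C) survives; checking it on all 32 rows confirms it matches F.

C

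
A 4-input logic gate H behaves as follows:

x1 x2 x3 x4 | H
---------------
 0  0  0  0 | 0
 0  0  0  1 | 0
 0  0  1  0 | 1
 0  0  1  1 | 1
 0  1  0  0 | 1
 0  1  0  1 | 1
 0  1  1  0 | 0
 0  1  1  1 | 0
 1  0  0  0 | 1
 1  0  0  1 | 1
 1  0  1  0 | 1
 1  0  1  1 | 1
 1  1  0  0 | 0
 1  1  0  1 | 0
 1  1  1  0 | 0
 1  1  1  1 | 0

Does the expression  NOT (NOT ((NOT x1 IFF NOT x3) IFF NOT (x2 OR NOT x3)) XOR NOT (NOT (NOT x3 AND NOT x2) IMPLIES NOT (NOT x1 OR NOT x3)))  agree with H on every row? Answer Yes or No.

Yes

Check the formula against H row by row:
  x1=0, x2=0, x3=0, x4=0: formula gives 0, H = 0 ✓
  x1=0, x2=0, x3=0, x4=1: formula gives 0, H = 0 ✓
  x1=0, x2=0, x3=1, x4=0: formula gives 1, H = 1 ✓
  x1=0, x2=0, x3=1, x4=1: formula gives 1, H = 1 ✓
  … (the remaining 12 rows also agree.)
All 16 rows match — the expression computes H exactly.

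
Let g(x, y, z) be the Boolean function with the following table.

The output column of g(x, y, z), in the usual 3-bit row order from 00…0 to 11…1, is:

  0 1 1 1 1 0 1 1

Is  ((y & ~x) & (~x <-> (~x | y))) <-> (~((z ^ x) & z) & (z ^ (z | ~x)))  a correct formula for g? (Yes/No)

Test each input against both g and the formula:
  x=0, y=0, z=0: formula gives 0, g = 0 ✓
  x=0, y=0, z=1: formula gives 1, g = 1 ✓
  x=0, y=1, z=0: formula gives 1, g = 1 ✓
  x=0, y=1, z=1: formula gives 0, but g = 1 ✗
Since they disagree at (0,1,1), the expression is not a correct formula for g.

No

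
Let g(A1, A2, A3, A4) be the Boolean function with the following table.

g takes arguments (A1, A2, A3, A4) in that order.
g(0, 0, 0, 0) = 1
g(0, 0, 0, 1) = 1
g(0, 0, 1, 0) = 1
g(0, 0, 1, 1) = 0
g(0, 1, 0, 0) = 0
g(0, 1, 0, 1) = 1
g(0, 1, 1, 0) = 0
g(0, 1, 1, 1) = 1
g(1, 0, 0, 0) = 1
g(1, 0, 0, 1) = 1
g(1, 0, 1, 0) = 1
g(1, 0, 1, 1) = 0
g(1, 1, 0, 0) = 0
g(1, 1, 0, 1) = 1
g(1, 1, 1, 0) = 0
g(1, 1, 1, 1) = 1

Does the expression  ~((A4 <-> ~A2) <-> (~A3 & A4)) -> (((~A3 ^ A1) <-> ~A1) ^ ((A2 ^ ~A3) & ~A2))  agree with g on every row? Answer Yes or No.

Test each input against both g and the formula:
  A1=0, A2=0, A3=0, A4=0: formula gives 1, g = 1 ✓
  A1=0, A2=0, A3=0, A4=1: formula gives 1, g = 1 ✓
  A1=0, A2=0, A3=1, A4=0: formula gives 1, g = 1 ✓
  A1=0, A2=0, A3=1, A4=1: formula gives 0, g = 0 ✓
  A1=0, A2=1, A3=0, A4=0: formula gives 1, but g = 0 ✗
A single disagreement suffices: at (0,1,0,0) they differ, so the formula does not compute g.

No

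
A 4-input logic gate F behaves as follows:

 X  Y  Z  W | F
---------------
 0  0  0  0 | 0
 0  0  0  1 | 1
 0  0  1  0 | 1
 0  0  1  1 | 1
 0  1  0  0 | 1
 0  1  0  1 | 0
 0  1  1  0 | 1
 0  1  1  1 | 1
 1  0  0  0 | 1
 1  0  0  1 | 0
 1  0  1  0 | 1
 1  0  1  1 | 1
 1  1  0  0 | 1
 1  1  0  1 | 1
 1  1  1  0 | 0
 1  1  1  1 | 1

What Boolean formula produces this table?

F(X, Y, Z, W) = ¬((((((¬X ∧ ¬Y) ∧ ¬Z) ∧ ¬W) ∨ (((¬X ∧ Y) ∧ ¬Z) ∧ W)) ∨ (((X ∧ ¬Y) ∧ ¬Z) ∧ W)) ∨ (((X ∧ Y) ∧ Z) ∧ ¬W))

The 0-rows are (0,0,0,0), (0,1,0,1), (1,0,0,1), (1,1,1,0). Take each as a conjunction (¬X·¬Y·¬Z·¬W, ¬X·Y·¬Z·W, X·¬Y·¬Z·W, X·Y·Z·¬W), form their disjunction, and complement — that gives a formula that is 1 everywhere F is.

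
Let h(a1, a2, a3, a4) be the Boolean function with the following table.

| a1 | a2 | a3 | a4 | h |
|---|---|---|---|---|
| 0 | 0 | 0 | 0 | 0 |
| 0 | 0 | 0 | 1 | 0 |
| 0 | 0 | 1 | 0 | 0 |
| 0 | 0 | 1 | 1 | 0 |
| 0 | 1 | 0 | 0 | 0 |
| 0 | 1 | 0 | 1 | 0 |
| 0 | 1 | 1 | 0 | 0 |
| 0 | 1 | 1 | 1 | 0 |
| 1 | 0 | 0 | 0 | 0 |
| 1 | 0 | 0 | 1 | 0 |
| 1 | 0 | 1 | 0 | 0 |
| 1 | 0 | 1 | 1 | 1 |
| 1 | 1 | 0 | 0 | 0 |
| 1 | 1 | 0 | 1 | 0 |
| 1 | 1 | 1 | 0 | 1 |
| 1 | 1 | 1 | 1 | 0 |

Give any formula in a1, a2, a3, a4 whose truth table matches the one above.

The 1-rows are (1,0,1,1), (1,1,1,0). Each contributes one minterm — a1·¬a2·a3·a4; a1·a2·a3·¬a4 — and their disjunction is a sum-of-products form of h.

h(a1, a2, a3, a4) = (((a1 & ~a2) & a3) & a4) | (((a1 & a2) & a3) & ~a4)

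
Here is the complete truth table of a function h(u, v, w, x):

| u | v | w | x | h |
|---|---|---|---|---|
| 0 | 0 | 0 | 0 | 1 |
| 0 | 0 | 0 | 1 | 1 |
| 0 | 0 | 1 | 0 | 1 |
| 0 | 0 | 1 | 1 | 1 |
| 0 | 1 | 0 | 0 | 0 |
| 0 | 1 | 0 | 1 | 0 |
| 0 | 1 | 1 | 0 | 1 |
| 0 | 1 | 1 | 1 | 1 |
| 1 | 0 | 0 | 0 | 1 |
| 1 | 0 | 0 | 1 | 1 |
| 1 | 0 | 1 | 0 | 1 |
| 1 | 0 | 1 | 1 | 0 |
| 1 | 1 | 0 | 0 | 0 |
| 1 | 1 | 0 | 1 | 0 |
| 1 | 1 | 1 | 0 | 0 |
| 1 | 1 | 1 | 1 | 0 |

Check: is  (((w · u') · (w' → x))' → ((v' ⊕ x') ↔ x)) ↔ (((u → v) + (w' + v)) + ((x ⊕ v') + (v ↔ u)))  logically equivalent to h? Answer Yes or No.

Evaluate (((w · u') · (w' → x))' → ((v' ⊕ x') ↔ x)) ↔ (((u → v) + (w' + v)) + ((x ⊕ v') + (v ↔ u))) on each row and compare to h:
  u=0, v=0, w=0, x=0: formula gives 1, h = 1 ✓
  u=0, v=0, w=0, x=1: formula gives 1, h = 1 ✓
  u=0, v=0, w=1, x=0: formula gives 1, h = 1 ✓
  u=0, v=0, w=1, x=1: formula gives 1, h = 1 ✓
  …and likewise for the remaining 12 rows.
Every row agrees, so the formula is equivalent.

Yes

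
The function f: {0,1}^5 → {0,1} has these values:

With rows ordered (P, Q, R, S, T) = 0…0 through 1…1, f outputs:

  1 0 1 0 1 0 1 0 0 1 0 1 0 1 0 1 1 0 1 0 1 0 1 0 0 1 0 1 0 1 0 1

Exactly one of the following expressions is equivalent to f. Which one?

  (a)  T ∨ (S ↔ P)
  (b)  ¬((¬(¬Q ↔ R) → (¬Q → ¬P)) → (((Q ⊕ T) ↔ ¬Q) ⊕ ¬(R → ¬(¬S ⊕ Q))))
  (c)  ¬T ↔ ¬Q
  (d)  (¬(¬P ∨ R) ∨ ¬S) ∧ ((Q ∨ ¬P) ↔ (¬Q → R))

(a): at (0,0,0,0,1) it gives 1, but f = 0 — eliminated.
(b): at (0,0,1,0,0) it gives 0, but f = 1 — eliminated.
(d): at (0,0,0,0,0) it gives 0, but f = 1 — eliminated.
That leaves (c). Evaluating it on every row reproduces the table of f exactly.

c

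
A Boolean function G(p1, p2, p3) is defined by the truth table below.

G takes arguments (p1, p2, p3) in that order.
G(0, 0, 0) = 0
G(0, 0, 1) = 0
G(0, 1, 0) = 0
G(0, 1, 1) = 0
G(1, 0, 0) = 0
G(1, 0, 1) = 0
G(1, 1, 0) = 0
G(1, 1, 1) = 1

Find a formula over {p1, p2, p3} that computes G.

G is 1 on exactly one input, (1,1,1), whose minterm is p1·p2·p3. So G is just that conjunction.

G(p1, p2, p3) = (p1 and p2) and p3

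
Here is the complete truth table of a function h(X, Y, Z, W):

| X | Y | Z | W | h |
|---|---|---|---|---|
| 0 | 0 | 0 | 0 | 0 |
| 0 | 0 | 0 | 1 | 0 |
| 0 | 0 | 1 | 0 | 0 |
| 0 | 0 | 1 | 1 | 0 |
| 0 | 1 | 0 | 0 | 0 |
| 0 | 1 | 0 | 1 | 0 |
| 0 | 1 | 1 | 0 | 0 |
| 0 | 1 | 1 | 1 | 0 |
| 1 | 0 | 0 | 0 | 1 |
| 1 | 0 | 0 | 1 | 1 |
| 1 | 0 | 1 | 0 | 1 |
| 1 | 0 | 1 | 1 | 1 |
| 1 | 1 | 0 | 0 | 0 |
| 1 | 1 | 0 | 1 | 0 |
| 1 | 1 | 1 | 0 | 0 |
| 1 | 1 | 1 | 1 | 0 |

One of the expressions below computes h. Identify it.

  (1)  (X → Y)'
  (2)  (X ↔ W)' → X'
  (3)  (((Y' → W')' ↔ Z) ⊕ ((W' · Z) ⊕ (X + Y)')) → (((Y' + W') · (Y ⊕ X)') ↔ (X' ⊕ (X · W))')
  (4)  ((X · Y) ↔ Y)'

(2) fails at (0,0,0,0): the formula yields 1, h is 0.
(3) fails at (0,0,0,0): the formula yields 1, h is 0.
(4) fails at (0,1,0,0): the formula yields 1, h is 0.
(1) is the remaining candidate, and it agrees with h on all 16 inputs.

1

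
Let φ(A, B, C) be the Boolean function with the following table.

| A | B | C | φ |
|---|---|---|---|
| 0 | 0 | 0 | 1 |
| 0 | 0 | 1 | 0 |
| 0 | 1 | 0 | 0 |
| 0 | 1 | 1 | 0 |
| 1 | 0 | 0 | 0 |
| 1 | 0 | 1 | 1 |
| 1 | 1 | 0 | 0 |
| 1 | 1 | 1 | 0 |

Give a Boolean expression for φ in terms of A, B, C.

φ(A, B, C) = ((not A and not B) and not C) or ((A and not B) and C)

Collect the rows where φ=1 — (0,0,0), (1,0,1) — and write one minterm per row: ¬A·¬B·¬C, A·¬B·C. Their union (logical OR) reproduces the table exactly.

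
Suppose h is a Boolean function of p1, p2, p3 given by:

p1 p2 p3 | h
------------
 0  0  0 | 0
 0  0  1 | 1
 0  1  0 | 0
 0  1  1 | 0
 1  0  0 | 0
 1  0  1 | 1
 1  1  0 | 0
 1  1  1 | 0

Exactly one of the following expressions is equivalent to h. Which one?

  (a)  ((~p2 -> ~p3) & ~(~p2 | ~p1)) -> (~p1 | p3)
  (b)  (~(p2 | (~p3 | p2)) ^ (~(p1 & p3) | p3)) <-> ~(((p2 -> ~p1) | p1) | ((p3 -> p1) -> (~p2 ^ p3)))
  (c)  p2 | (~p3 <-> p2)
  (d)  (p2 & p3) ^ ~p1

b

(a): at (0,0,0) it gives 1, but h = 0 — eliminated.
(c): at (0,1,0) it gives 1, but h = 0 — eliminated.
(d): at (0,0,0) it gives 1, but h = 0 — eliminated.
Only (b) survives; checking it on all 8 rows confirms it matches h.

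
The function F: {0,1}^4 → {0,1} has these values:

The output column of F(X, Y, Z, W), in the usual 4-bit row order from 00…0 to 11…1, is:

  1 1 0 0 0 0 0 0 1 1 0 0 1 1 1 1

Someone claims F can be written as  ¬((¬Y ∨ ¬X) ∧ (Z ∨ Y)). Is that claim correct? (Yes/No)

Evaluate ¬((¬Y ∨ ¬X) ∧ (Z ∨ Y)) on each row and compare to F:
  X=0, Y=0, Z=0, W=0: formula gives 1, F = 1 ✓
  X=0, Y=0, Z=0, W=1: formula gives 1, F = 1 ✓
  X=0, Y=0, Z=1, W=0: formula gives 0, F = 0 ✓
  X=0, Y=0, Z=1, W=1: formula gives 0, F = 0 ✓
  …and likewise for the remaining 12 rows.
No disagreement on any input; they are logically equivalent.

Yes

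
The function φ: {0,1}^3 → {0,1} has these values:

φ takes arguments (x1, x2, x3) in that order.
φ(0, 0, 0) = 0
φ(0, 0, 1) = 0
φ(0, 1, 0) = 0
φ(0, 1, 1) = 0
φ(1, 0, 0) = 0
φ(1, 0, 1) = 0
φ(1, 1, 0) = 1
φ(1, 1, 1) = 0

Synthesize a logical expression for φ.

φ is 1 on exactly one input, (1,1,0), whose minterm is x1·x2·¬x3. So φ is just that conjunction.

φ(x1, x2, x3) = (x1 and x2) and not x3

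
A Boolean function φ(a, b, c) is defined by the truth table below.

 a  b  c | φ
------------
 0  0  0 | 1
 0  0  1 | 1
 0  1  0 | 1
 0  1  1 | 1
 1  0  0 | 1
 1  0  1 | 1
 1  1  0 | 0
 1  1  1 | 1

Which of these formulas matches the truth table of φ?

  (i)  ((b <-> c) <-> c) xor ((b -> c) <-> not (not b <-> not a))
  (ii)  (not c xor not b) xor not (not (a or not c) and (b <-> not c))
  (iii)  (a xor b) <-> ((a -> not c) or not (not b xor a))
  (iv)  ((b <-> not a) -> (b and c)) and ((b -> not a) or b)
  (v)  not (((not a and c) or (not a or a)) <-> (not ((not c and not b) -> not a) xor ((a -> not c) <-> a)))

(i) disagrees with φ on (0,0,0) (formula → 0, table → 1); rule it out.
(ii) disagrees with φ on (0,1,0) (formula → 0, table → 1); rule it out.
(iii) disagrees with φ on (0,0,0) (formula → 0, table → 1); rule it out.
(iv) disagrees with φ on (0,1,0) (formula → 0, table → 1); rule it out.
(v) is the remaining candidate, and it agrees with φ on all 8 inputs.

v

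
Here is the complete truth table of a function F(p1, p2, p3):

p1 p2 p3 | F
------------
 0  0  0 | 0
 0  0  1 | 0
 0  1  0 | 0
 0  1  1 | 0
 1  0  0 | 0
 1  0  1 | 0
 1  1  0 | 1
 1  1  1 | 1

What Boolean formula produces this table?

F(p1, p2, p3) = ((p1 ∧ p2) ∧ ¬p3) ∨ ((p1 ∧ p2) ∧ p3)

F=1 on 2 inputs: (1,1,0), (1,1,1). Reading each as a conjunction of literals (p1·p2·¬p3, p1·p2·p3) and taking the OR gives the canonical DNF.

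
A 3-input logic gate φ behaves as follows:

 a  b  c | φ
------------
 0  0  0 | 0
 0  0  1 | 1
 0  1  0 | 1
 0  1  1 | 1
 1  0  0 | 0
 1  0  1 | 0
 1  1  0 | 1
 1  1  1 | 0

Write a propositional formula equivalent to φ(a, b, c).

φ=1 on 4 inputs: (0,0,1), (0,1,0), (0,1,1), (1,1,0). Reading each as a conjunction of literals (¬a·¬b·c, ¬a·b·¬c, ¬a·b·c, a·b·¬c) and taking the OR gives the canonical DNF.

φ(a, b, c) = ((((NOT a AND NOT b) AND c) OR ((NOT a AND b) AND NOT c)) OR ((NOT a AND b) AND c)) OR ((a AND b) AND NOT c)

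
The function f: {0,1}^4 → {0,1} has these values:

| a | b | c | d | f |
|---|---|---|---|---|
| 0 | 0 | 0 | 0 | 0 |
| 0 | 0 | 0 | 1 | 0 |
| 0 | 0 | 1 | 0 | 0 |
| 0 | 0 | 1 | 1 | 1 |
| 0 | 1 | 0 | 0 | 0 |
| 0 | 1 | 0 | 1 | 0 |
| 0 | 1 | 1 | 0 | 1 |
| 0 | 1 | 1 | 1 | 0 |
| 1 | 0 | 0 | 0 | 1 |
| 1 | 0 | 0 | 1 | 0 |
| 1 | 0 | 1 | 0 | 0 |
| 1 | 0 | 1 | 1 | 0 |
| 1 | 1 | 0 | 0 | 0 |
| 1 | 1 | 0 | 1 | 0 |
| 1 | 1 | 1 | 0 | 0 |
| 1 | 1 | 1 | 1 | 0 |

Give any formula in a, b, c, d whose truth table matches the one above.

The 1-rows are (0,0,1,1), (0,1,1,0), (1,0,0,0). Each contributes one minterm — ¬a·¬b·c·d; ¬a·b·c·¬d; a·¬b·¬c·¬d — and their disjunction is a sum-of-products form of f.

f(a, b, c, d) = ((((NOT a AND NOT b) AND c) AND d) OR (((NOT a AND b) AND c) AND NOT d)) OR (((a AND NOT b) AND NOT c) AND NOT d)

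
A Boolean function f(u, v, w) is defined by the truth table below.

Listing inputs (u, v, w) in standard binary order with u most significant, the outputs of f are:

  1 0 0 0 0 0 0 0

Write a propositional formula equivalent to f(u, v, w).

The output is 1 only when every input is 0 — NOR of all inputs.

f(u, v, w) = NOT ((u OR v) OR w)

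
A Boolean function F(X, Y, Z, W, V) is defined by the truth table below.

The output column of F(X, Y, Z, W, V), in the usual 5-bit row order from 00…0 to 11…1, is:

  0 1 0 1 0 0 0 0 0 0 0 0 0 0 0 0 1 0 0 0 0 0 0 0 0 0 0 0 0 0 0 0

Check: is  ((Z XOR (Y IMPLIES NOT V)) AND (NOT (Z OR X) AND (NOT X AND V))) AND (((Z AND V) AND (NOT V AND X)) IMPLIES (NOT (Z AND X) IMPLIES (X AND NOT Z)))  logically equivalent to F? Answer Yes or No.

Check the formula against F row by row:
  X=0, Y=0, Z=0, W=0, V=0: formula gives 0, F = 0 ✓
  X=0, Y=0, Z=0, W=0, V=1: formula gives 1, F = 1 ✓
  X=0, Y=0, Z=0, W=1, V=0: formula gives 0, F = 0 ✓
  X=0, Y=0, Z=0, W=1, V=1: formula gives 1, F = 1 ✓
  …
  X=1, Y=0, Z=0, W=0, V=0: formula gives 0, but F = 1 ✗
A single disagreement suffices: at (1,0,0,0,0) they differ, so the formula does not compute F.

No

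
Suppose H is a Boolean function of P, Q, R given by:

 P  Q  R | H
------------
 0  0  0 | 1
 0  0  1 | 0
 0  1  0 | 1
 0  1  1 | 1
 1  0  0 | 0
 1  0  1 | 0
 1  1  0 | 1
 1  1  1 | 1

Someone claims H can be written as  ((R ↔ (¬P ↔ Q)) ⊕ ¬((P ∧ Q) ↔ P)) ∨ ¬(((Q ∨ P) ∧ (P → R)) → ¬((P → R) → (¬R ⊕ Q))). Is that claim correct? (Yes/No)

Test each input against both H and the formula:
  P=0, Q=0, R=0: formula gives 1, H = 1 ✓
  P=0, Q=0, R=1: formula gives 0, H = 0 ✓
  P=0, Q=1, R=0: formula gives 0, but H = 1 ✗
Row (0,1,0) is a counterexample, so the formula is not equivalent to H.

No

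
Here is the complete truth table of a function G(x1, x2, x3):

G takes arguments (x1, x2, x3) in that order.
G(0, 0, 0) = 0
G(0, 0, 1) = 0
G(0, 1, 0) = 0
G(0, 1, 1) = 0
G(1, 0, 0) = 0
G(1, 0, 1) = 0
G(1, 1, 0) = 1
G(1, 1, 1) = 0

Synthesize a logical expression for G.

Only row (1,1,0) gives 1. That row's minterm x1·x2·¬x3 is G directly.

G(x1, x2, x3) = (x1 AND x2) AND NOT x3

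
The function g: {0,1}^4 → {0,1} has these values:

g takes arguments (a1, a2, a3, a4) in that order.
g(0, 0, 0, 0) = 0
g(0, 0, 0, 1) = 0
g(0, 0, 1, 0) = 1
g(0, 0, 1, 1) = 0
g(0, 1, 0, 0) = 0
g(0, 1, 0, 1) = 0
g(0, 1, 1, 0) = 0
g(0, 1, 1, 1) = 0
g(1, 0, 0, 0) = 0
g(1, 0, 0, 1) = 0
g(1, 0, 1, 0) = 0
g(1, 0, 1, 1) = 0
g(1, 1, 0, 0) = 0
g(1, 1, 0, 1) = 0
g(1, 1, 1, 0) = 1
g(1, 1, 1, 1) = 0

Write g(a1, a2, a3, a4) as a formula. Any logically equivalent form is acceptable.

g=1 on 2 inputs: (0,0,1,0), (1,1,1,0). Reading each as a conjunction of literals (¬a1·¬a2·a3·¬a4, a1·a2·a3·¬a4) and taking the OR gives the canonical DNF.

g(a1, a2, a3, a4) = (((not a1 and not a2) and a3) and not a4) or (((a1 and a2) and a3) and not a4)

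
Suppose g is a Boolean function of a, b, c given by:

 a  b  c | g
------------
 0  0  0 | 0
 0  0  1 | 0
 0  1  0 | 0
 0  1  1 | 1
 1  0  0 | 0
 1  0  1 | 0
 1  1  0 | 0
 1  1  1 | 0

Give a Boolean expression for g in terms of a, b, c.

Only row (0,1,1) gives 1. That row's minterm ¬a·b·c is g directly.

g(a, b, c) = (~a & b) & c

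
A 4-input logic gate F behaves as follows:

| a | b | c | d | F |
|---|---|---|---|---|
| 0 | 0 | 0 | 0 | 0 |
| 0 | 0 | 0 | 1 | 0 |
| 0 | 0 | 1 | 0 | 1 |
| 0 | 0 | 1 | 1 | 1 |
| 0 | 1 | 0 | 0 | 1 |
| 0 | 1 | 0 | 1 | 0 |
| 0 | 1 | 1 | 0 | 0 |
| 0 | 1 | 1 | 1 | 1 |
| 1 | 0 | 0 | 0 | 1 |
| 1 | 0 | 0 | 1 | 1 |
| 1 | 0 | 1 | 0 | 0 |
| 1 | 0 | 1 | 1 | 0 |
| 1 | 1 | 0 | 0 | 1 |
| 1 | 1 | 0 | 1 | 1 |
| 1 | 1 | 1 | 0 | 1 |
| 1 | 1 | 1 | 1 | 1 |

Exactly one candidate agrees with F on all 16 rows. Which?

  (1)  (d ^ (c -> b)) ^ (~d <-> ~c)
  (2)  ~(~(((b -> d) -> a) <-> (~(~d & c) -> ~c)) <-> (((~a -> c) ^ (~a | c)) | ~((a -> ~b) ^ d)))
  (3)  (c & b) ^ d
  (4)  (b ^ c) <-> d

(1) disagrees with F on (0,0,1,0) (formula → 0, table → 1); rule it out.
(3) disagrees with F on (0,0,0,1) (formula → 1, table → 0); rule it out.
(4) disagrees with F on (0,0,0,0) (formula → 1, table → 0); rule it out.
(2) is the remaining candidate, and it agrees with F on all 16 inputs.

2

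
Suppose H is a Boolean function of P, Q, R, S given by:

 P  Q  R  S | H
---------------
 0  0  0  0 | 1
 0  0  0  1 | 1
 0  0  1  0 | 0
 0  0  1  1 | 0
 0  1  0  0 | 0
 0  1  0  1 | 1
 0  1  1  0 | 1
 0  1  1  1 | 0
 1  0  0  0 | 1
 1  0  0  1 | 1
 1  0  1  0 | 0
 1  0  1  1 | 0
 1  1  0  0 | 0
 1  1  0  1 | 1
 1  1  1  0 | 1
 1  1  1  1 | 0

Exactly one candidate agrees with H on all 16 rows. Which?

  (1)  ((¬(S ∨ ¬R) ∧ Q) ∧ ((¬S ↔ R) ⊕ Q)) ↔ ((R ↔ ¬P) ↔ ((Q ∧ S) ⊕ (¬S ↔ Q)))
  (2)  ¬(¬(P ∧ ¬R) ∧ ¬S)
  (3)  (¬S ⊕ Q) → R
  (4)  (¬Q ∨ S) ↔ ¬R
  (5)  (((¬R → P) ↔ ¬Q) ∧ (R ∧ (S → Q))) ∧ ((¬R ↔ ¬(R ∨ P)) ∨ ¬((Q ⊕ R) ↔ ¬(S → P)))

4

(1): at (0,0,0,0) it gives 0, but H = 1 — eliminated.
(2): at (0,0,0,0) it gives 0, but H = 1 — eliminated.
(3): at (0,0,0,0) it gives 0, but H = 1 — eliminated.
(5): at (0,0,0,0) it gives 0, but H = 1 — eliminated.
That leaves (4). Evaluating it on every row reproduces the table of H exactly.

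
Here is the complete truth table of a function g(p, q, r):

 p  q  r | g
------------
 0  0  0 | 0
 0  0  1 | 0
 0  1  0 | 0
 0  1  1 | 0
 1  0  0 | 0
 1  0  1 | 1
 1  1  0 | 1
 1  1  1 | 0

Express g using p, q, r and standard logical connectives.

g(p, q, r) = ((p AND NOT q) AND r) OR ((p AND q) AND NOT r)

The 1-rows are (1,0,1), (1,1,0). Each contributes one minterm — p·¬q·r; p·q·¬r — and their disjunction is a sum-of-products form of g.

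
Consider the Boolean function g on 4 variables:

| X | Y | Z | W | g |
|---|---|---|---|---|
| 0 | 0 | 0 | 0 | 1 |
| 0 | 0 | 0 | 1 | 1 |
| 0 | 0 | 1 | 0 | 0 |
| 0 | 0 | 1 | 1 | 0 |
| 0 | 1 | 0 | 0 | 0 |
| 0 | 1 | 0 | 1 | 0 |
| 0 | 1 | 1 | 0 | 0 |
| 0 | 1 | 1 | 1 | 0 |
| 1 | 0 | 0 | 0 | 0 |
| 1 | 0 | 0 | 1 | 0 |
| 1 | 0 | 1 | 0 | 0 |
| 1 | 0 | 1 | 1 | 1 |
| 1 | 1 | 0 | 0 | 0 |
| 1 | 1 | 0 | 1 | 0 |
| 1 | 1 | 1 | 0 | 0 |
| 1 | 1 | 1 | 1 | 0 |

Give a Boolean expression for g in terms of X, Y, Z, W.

g(X, Y, Z, W) = ((((¬X ∧ ¬Y) ∧ ¬Z) ∧ ¬W) ∨ (((¬X ∧ ¬Y) ∧ ¬Z) ∧ W)) ∨ (((X ∧ ¬Y) ∧ Z) ∧ W)

The 1-rows are (0,0,0,0), (0,0,0,1), (1,0,1,1). Each contributes one minterm — ¬X·¬Y·¬Z·¬W; ¬X·¬Y·¬Z·W; X·¬Y·Z·W — and their disjunction is a sum-of-products form of g.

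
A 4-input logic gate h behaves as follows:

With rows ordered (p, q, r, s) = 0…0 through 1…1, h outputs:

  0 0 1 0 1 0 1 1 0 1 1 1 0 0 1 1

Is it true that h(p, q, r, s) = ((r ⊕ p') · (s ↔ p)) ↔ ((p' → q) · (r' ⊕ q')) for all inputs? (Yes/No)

Test each input against both h and the formula:
  p=0, q=0, r=0, s=0: formula gives 0, h = 0 ✓
  p=0, q=0, r=0, s=1: formula gives 1, but h = 0 ✗
A single disagreement suffices: at (0,0,0,1) they differ, so the formula does not compute h.

No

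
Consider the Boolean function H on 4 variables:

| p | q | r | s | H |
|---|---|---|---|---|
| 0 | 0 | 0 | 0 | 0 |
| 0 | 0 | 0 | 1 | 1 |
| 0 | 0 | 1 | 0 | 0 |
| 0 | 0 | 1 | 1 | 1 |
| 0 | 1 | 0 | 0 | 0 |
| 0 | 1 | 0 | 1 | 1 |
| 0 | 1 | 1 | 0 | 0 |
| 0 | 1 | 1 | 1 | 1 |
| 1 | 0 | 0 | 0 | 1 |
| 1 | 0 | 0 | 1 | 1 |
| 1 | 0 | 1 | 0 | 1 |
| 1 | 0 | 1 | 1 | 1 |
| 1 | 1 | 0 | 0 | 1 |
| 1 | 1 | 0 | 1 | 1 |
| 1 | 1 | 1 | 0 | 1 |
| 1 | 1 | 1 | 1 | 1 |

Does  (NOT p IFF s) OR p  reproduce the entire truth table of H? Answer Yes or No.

Check the formula against H row by row:
  p=0, q=0, r=0, s=0: formula gives 0, H = 0 ✓
  p=0, q=0, r=0, s=1: formula gives 1, H = 1 ✓
  p=0, q=0, r=1, s=0: formula gives 0, H = 0 ✓
  p=0, q=0, r=1, s=1: formula gives 1, H = 1 ✓
  … (the remaining 12 rows also agree.)
No disagreement on any input; they are logically equivalent.

Yes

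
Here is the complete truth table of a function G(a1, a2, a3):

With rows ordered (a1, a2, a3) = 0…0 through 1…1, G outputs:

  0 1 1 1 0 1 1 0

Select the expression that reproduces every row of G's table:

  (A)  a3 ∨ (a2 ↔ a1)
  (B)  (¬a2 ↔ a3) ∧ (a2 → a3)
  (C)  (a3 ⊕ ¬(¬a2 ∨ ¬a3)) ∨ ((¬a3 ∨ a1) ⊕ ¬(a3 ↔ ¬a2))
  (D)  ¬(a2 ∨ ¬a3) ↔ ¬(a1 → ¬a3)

(A) fails at (0,0,0): the formula yields 1, G is 0.
(B) fails at (0,1,0): the formula yields 0, G is 1.
(D) fails at (0,0,0): the formula yields 1, G is 0.
That leaves (C). Evaluating it on every row reproduces the table of G exactly.

C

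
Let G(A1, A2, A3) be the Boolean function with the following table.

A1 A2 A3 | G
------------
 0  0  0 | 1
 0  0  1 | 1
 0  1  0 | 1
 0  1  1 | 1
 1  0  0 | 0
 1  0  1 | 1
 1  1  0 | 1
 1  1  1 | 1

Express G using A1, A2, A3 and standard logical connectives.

G(A1, A2, A3) = not ((A1 and not A2) and not A3)

Only row (1,0,0) gives 0. So G is 1 everywhere except there — the complement of the minterm A1·¬A2·¬A3.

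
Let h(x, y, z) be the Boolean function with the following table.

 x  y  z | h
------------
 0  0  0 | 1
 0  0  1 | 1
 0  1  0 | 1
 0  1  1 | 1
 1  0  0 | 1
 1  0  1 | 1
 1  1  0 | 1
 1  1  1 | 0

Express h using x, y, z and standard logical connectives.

h(x, y, z) = ((x · y) · z)'

The output is 0 only when every input is 1 — NAND of all inputs.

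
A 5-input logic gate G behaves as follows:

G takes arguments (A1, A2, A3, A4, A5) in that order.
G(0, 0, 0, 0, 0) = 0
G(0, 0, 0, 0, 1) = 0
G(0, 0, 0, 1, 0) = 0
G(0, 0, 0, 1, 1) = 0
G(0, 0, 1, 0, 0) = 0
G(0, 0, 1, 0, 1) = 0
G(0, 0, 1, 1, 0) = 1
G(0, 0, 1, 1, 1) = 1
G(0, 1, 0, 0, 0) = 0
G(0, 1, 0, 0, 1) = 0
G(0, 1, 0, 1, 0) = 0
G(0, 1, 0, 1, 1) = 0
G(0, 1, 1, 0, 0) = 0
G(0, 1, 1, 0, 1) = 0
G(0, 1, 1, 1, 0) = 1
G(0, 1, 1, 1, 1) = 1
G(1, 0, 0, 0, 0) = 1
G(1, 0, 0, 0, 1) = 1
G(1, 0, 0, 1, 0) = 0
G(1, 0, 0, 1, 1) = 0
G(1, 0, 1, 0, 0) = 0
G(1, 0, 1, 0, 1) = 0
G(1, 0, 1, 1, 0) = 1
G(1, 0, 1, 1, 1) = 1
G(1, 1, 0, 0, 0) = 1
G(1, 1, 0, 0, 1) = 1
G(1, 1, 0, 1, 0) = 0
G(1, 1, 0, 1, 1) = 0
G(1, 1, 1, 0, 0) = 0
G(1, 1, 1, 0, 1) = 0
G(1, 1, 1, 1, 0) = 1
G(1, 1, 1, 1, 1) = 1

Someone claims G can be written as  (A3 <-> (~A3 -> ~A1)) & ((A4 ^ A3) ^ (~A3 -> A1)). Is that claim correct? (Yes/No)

Evaluate (A3 <-> (~A3 -> ~A1)) & ((A4 ^ A3) ^ (~A3 -> A1)) on each row and compare to G:
  A1=0, A2=0, A3=0, A4=0, A5=0: formula gives 0, G = 0 ✓
  A1=0, A2=0, A3=0, A4=0, A5=1: formula gives 0, G = 0 ✓
  A1=0, A2=0, A3=0, A4=1, A5=0: formula gives 0, G = 0 ✓
  A1=0, A2=0, A3=0, A4=1, A5=1: formula gives 0, G = 0 ✓
  … (the remaining 28 rows also agree.)
Every row agrees, so the formula is equivalent.

Yes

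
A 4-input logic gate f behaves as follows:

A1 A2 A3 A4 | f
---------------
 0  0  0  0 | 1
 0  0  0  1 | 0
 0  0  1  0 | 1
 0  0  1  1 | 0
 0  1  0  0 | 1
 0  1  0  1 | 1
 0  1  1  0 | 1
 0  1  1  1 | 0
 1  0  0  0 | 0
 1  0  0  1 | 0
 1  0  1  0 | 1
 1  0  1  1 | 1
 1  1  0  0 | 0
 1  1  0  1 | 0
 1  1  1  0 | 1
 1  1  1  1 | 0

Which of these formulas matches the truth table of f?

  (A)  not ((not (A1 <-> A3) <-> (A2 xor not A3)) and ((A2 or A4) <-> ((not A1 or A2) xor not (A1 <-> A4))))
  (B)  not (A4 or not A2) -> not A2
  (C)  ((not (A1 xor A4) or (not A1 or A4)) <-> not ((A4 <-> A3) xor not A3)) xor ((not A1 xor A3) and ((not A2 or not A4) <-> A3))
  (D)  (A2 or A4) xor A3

C

(A): at (0,0,0,1) it gives 1, but f = 0 — eliminated.
(B): at (0,0,0,1) it gives 1, but f = 0 — eliminated.
(D): at (0,0,0,0) it gives 0, but f = 1 — eliminated.
(C) is the remaining candidate, and it agrees with f on all 16 inputs.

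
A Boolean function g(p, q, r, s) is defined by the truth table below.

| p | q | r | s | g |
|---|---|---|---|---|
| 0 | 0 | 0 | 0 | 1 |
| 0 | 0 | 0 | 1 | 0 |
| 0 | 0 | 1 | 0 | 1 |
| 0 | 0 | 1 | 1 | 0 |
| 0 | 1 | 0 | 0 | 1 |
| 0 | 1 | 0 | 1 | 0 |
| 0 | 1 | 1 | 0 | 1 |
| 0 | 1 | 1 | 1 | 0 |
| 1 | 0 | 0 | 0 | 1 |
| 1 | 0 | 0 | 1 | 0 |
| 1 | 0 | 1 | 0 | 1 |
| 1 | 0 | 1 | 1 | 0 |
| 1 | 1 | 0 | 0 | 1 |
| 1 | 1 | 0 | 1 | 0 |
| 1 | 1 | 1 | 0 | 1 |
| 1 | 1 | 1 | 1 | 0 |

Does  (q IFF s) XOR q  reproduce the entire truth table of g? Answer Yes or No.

Yes

Evaluate (q IFF s) XOR q on each row and compare to g:
  p=0, q=0, r=0, s=0: formula gives 1, g = 1 ✓
  p=0, q=0, r=0, s=1: formula gives 0, g = 0 ✓
  p=0, q=0, r=1, s=0: formula gives 1, g = 1 ✓
  p=0, q=0, r=1, s=1: formula gives 0, g = 0 ✓
  …and likewise for the remaining 12 rows.
No disagreement on any input; they are logically equivalent.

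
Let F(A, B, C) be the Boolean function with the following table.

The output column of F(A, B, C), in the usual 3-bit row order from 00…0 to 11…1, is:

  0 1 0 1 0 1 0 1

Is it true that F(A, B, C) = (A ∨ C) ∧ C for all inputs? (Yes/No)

Evaluate (A ∨ C) ∧ C on each row and compare to F:
  A=0, B=0, C=0: formula gives 0, F = 0 ✓
  A=0, B=0, C=1: formula gives 1, F = 1 ✓
  A=0, B=1, C=0: formula gives 0, F = 0 ✓
  A=0, B=1, C=1: formula gives 1, F = 1 ✓
  A=1, B=0, C=0: formula gives 0, F = 0 ✓
  …and likewise for the remaining 3 rows.
All 8 rows match — the expression computes F exactly.

Yes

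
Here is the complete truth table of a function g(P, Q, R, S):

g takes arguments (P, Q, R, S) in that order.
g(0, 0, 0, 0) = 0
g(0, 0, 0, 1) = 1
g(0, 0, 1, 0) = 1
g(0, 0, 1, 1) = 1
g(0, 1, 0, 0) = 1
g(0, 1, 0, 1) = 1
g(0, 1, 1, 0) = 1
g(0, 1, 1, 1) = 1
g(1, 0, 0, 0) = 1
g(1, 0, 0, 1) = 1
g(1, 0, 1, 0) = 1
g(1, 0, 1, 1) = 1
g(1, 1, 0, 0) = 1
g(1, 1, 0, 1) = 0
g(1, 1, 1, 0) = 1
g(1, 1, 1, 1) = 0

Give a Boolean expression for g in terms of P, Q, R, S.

g(P, Q, R, S) = (((((P' · Q') · R') · S') + (((P · Q) · R') · S)) + (((P · Q) · R) · S))'

There are just 3 zero rows: (0,0,0,0), (1,1,0,1), (1,1,1,1). Their minterms are ¬P·¬Q·¬R·¬S, P·Q·¬R·S, P·Q·R·S; the OR of those covers precisely the 0-outputs, and negating it yields g.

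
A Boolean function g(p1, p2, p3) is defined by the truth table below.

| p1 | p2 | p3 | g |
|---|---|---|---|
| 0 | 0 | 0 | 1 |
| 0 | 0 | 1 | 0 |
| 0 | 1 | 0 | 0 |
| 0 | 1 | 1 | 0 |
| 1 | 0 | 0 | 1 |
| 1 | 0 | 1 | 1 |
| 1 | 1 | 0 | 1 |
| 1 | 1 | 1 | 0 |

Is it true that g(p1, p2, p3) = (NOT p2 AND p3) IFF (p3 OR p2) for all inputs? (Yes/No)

No

Check the formula against g row by row:
  p1=0, p2=0, p3=0: formula gives 1, g = 1 ✓
  p1=0, p2=0, p3=1: formula gives 1, but g = 0 ✗
A single disagreement suffices: at (0,0,1) they differ, so the formula does not compute g.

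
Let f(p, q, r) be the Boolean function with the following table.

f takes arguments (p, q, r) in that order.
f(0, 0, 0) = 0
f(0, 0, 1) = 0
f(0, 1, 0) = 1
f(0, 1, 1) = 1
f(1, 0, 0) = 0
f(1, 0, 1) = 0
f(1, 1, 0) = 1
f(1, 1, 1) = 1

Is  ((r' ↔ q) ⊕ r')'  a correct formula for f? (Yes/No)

Yes

Check the formula against f row by row:
  p=0, q=0, r=0: formula gives 0, f = 0 ✓
  p=0, q=0, r=1: formula gives 0, f = 0 ✓
  p=0, q=1, r=0: formula gives 1, f = 1 ✓
  p=0, q=1, r=1: formula gives 1, f = 1 ✓
  p=1, q=0, r=0: formula gives 0, f = 0 ✓
  … (the remaining 3 rows also agree.)
No disagreement on any input; they are logically equivalent.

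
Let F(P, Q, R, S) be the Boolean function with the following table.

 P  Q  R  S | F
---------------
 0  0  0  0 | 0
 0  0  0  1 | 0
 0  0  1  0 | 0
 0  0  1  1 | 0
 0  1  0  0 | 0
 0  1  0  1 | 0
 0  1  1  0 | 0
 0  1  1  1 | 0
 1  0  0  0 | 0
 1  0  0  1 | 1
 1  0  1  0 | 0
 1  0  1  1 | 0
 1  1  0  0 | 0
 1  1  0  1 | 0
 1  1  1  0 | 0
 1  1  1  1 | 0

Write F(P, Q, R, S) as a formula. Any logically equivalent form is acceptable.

F(P, Q, R, S) = ((P AND NOT Q) AND NOT R) AND S

Only row (1,0,0,1) gives 1. That row's minterm P·¬Q·¬R·S is F directly.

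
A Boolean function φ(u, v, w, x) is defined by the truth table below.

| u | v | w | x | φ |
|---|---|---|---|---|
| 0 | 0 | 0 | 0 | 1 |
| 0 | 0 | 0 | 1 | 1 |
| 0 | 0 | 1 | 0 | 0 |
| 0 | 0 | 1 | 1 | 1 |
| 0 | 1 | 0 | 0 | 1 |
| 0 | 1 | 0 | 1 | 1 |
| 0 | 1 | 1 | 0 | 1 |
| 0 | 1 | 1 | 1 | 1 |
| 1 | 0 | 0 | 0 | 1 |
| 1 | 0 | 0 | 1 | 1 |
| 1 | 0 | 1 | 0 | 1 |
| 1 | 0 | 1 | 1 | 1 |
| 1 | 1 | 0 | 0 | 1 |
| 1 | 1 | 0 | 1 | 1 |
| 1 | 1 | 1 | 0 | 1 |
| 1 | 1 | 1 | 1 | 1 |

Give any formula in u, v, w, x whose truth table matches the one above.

Only row (0,0,1,0) gives 0. So φ is 1 everywhere except there — the complement of the minterm ¬u·¬v·w·¬x.

φ(u, v, w, x) = ¬(((¬u ∧ ¬v) ∧ w) ∧ ¬x)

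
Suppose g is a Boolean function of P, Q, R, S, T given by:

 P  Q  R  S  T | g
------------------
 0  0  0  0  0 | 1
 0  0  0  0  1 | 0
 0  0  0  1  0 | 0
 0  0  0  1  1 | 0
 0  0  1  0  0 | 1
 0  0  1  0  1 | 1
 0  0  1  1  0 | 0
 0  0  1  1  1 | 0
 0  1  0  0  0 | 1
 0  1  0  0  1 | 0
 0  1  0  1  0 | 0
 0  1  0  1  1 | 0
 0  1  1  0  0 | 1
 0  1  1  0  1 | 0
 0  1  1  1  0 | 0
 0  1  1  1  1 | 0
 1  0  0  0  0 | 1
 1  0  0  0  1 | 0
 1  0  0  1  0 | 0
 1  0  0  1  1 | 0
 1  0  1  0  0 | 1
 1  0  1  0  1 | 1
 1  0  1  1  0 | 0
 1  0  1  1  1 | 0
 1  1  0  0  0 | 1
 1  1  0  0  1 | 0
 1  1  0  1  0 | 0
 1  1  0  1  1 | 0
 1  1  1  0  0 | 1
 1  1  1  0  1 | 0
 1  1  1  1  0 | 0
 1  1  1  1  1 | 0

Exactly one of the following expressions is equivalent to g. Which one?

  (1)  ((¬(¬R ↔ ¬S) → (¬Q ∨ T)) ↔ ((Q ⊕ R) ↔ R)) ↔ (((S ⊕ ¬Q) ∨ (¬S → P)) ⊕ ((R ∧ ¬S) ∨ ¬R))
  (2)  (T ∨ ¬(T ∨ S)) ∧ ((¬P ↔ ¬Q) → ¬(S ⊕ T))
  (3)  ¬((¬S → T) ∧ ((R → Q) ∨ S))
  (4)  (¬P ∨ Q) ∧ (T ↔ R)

(1): at (0,0,0,0,0) it gives 0, but g = 1 — eliminated.
(2): at (0,0,0,1,1) it gives 1, but g = 0 — eliminated.
(4): at (0,0,0,1,0) it gives 1, but g = 0 — eliminated.
(3) is the remaining candidate, and it agrees with g on all 32 inputs.

3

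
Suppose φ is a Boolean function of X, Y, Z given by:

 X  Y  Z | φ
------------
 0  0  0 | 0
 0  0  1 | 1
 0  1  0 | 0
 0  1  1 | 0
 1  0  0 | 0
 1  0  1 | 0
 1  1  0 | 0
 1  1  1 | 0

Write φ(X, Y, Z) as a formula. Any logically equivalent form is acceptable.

Only row (0,0,1) gives 1. That row's minterm ¬X·¬Y·Z is φ directly.

φ(X, Y, Z) = (~X & ~Y) & Z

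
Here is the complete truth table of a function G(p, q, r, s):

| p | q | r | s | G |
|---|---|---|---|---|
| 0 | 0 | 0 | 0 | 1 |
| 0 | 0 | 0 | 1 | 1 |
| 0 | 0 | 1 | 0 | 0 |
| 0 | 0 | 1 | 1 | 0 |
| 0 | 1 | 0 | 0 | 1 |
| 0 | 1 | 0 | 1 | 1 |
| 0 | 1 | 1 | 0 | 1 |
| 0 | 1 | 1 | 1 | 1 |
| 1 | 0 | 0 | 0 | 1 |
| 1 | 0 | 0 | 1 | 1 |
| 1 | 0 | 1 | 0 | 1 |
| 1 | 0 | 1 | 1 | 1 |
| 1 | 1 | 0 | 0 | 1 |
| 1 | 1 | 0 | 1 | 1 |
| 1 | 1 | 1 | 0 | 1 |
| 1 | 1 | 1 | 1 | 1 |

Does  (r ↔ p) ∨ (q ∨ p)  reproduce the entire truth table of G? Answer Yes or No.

Yes

Test each input against both G and the formula:
  p=0, q=0, r=0, s=0: formula gives 1, G = 1 ✓
  p=0, q=0, r=0, s=1: formula gives 1, G = 1 ✓
  p=0, q=0, r=1, s=0: formula gives 0, G = 0 ✓
  p=0, q=0, r=1, s=1: formula gives 0, G = 0 ✓
  …and likewise for the remaining 12 rows.
No disagreement on any input; they are logically equivalent.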